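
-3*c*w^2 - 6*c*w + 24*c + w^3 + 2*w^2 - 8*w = (-3*c + w)*(w - 2)*(w + 4)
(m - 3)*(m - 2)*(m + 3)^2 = m^4 + m^3 - 15*m^2 - 9*m + 54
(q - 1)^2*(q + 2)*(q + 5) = q^4 + 5*q^3 - 3*q^2 - 13*q + 10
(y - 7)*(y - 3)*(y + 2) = y^3 - 8*y^2 + y + 42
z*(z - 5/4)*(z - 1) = z^3 - 9*z^2/4 + 5*z/4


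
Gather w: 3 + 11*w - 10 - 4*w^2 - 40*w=-4*w^2 - 29*w - 7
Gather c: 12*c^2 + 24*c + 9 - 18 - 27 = 12*c^2 + 24*c - 36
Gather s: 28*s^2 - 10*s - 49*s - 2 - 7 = 28*s^2 - 59*s - 9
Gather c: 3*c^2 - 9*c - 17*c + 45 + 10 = 3*c^2 - 26*c + 55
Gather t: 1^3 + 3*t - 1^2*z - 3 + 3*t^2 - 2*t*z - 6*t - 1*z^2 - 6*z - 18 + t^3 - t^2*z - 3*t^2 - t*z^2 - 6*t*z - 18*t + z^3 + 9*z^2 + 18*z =t^3 - t^2*z + t*(-z^2 - 8*z - 21) + z^3 + 8*z^2 + 11*z - 20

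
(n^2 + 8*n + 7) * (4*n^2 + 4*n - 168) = 4*n^4 + 36*n^3 - 108*n^2 - 1316*n - 1176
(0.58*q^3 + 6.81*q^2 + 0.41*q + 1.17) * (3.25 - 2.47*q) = -1.4326*q^4 - 14.9357*q^3 + 21.1198*q^2 - 1.5574*q + 3.8025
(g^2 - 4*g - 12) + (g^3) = g^3 + g^2 - 4*g - 12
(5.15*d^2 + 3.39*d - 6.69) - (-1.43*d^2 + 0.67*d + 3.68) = 6.58*d^2 + 2.72*d - 10.37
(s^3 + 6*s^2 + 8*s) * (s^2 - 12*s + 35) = s^5 - 6*s^4 - 29*s^3 + 114*s^2 + 280*s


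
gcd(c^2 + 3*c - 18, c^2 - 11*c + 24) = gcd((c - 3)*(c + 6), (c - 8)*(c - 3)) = c - 3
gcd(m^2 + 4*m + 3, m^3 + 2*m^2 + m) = m + 1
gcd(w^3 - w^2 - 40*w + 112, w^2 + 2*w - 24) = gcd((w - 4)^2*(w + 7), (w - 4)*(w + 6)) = w - 4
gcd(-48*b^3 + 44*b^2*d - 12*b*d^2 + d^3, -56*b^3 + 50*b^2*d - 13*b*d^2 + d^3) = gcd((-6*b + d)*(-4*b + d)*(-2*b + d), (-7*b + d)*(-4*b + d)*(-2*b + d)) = 8*b^2 - 6*b*d + d^2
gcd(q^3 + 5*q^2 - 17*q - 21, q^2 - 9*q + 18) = q - 3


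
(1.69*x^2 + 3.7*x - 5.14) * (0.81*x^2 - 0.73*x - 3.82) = 1.3689*x^4 + 1.7633*x^3 - 13.3202*x^2 - 10.3818*x + 19.6348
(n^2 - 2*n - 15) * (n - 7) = n^3 - 9*n^2 - n + 105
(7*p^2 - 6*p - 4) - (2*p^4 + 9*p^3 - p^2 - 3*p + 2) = -2*p^4 - 9*p^3 + 8*p^2 - 3*p - 6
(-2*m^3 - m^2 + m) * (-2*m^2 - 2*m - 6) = 4*m^5 + 6*m^4 + 12*m^3 + 4*m^2 - 6*m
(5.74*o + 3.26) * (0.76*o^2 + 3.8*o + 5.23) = 4.3624*o^3 + 24.2896*o^2 + 42.4082*o + 17.0498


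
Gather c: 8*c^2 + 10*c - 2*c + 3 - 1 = 8*c^2 + 8*c + 2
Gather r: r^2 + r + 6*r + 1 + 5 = r^2 + 7*r + 6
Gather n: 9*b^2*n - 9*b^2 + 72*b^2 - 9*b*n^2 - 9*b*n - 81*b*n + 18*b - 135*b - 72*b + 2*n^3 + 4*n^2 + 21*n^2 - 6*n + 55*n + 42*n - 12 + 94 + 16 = 63*b^2 - 189*b + 2*n^3 + n^2*(25 - 9*b) + n*(9*b^2 - 90*b + 91) + 98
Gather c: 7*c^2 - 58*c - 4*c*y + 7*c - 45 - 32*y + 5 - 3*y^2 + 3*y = 7*c^2 + c*(-4*y - 51) - 3*y^2 - 29*y - 40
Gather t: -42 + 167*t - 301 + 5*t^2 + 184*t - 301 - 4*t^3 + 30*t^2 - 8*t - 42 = -4*t^3 + 35*t^2 + 343*t - 686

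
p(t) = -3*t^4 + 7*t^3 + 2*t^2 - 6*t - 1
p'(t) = -12*t^3 + 21*t^2 + 4*t - 6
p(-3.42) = -647.52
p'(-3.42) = 705.96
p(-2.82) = -314.88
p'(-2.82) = 418.83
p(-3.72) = -885.86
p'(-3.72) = 887.47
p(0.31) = -2.49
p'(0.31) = -3.10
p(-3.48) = -690.89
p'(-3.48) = 740.13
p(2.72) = -25.87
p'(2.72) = -81.24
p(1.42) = 2.36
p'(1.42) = 7.66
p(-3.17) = -487.81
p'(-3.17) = 574.61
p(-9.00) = -24571.00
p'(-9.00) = 10407.00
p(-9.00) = -24571.00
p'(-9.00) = 10407.00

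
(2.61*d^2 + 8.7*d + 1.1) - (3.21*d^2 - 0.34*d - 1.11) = -0.6*d^2 + 9.04*d + 2.21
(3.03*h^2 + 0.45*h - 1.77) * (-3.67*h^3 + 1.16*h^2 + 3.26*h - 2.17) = -11.1201*h^5 + 1.8633*h^4 + 16.8957*h^3 - 7.1613*h^2 - 6.7467*h + 3.8409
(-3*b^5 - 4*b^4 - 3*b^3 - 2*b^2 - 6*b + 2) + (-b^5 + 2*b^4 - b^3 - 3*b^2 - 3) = -4*b^5 - 2*b^4 - 4*b^3 - 5*b^2 - 6*b - 1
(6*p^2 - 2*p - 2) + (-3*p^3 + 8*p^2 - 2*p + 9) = -3*p^3 + 14*p^2 - 4*p + 7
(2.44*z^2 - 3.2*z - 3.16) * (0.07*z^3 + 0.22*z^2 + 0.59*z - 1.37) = 0.1708*z^5 + 0.3128*z^4 + 0.5144*z^3 - 5.926*z^2 + 2.5196*z + 4.3292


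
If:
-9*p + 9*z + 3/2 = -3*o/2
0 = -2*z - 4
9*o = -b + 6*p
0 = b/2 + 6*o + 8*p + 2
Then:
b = -273/5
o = 109/20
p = -37/40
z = -2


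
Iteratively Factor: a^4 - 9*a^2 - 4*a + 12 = (a - 1)*(a^3 + a^2 - 8*a - 12) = (a - 1)*(a + 2)*(a^2 - a - 6) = (a - 3)*(a - 1)*(a + 2)*(a + 2)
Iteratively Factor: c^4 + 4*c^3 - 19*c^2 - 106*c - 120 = (c - 5)*(c^3 + 9*c^2 + 26*c + 24) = (c - 5)*(c + 4)*(c^2 + 5*c + 6) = (c - 5)*(c + 2)*(c + 4)*(c + 3)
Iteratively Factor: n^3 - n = (n + 1)*(n^2 - n) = (n - 1)*(n + 1)*(n)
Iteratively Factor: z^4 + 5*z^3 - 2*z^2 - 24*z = (z)*(z^3 + 5*z^2 - 2*z - 24) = z*(z + 3)*(z^2 + 2*z - 8) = z*(z + 3)*(z + 4)*(z - 2)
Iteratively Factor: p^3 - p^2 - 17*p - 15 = (p + 1)*(p^2 - 2*p - 15) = (p - 5)*(p + 1)*(p + 3)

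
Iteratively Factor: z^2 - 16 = (z + 4)*(z - 4)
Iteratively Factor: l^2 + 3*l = (l + 3)*(l)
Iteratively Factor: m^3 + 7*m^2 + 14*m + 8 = (m + 2)*(m^2 + 5*m + 4) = (m + 2)*(m + 4)*(m + 1)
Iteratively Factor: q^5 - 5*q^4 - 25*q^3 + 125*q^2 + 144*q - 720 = (q + 3)*(q^4 - 8*q^3 - q^2 + 128*q - 240) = (q - 3)*(q + 3)*(q^3 - 5*q^2 - 16*q + 80) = (q - 3)*(q + 3)*(q + 4)*(q^2 - 9*q + 20) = (q - 4)*(q - 3)*(q + 3)*(q + 4)*(q - 5)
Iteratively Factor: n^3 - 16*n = (n)*(n^2 - 16) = n*(n + 4)*(n - 4)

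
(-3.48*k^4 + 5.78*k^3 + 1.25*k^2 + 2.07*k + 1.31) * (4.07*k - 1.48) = -14.1636*k^5 + 28.675*k^4 - 3.4669*k^3 + 6.5749*k^2 + 2.2681*k - 1.9388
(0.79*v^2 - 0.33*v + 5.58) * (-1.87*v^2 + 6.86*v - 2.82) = -1.4773*v^4 + 6.0365*v^3 - 14.9262*v^2 + 39.2094*v - 15.7356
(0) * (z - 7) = 0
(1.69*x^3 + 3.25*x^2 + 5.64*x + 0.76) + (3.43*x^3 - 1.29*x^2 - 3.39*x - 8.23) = 5.12*x^3 + 1.96*x^2 + 2.25*x - 7.47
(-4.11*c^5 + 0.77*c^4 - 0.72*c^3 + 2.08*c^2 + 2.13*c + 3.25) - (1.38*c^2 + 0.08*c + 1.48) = -4.11*c^5 + 0.77*c^4 - 0.72*c^3 + 0.7*c^2 + 2.05*c + 1.77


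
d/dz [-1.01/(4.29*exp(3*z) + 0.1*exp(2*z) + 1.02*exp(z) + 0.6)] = (12.9987*exp(2*z) + 0.202*exp(z) + 1.0302)*exp(z)/(4.29*exp(3*z) + 0.1*exp(2*z) + 1.02*exp(z) + 0.6)^2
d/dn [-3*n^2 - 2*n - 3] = -6*n - 2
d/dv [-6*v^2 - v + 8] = -12*v - 1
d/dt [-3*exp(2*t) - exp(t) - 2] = (-6*exp(t) - 1)*exp(t)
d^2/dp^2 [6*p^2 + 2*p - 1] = 12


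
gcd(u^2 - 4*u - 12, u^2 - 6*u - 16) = u + 2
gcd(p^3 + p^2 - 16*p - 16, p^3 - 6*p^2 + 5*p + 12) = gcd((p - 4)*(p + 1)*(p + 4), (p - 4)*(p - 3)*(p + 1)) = p^2 - 3*p - 4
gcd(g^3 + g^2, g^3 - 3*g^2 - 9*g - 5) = g + 1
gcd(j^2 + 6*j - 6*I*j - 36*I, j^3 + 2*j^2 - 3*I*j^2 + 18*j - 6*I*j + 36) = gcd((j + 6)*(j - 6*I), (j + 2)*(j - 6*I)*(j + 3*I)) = j - 6*I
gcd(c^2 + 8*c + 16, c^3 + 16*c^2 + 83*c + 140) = c + 4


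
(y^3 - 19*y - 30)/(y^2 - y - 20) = (y^2 + 5*y + 6)/(y + 4)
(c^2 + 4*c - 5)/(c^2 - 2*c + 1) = (c + 5)/(c - 1)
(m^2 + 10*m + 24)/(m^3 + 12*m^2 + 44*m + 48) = 1/(m + 2)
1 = 1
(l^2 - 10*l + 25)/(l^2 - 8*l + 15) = (l - 5)/(l - 3)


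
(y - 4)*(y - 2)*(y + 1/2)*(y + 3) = y^4 - 5*y^3/2 - 23*y^2/2 + 19*y + 12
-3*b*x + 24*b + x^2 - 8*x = (-3*b + x)*(x - 8)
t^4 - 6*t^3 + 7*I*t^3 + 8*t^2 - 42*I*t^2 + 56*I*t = t*(t - 4)*(t - 2)*(t + 7*I)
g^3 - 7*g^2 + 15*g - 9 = (g - 3)^2*(g - 1)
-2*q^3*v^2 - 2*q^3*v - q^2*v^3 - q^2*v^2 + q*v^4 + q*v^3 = v*(-2*q + v)*(q + v)*(q*v + q)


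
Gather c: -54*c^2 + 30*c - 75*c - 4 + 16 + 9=-54*c^2 - 45*c + 21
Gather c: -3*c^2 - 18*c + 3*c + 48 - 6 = -3*c^2 - 15*c + 42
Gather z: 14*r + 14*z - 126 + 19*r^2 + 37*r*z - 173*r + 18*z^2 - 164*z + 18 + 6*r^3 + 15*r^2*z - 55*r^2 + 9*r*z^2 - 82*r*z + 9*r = 6*r^3 - 36*r^2 - 150*r + z^2*(9*r + 18) + z*(15*r^2 - 45*r - 150) - 108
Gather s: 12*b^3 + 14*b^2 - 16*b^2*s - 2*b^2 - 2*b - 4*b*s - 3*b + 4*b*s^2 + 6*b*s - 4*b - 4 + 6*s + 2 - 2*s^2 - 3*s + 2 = 12*b^3 + 12*b^2 - 9*b + s^2*(4*b - 2) + s*(-16*b^2 + 2*b + 3)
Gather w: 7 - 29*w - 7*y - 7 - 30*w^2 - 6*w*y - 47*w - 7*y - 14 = -30*w^2 + w*(-6*y - 76) - 14*y - 14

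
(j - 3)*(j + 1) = j^2 - 2*j - 3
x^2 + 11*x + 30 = (x + 5)*(x + 6)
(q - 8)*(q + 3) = q^2 - 5*q - 24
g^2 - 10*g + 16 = (g - 8)*(g - 2)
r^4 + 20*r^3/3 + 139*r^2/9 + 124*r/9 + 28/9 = (r + 1/3)*(r + 2)^2*(r + 7/3)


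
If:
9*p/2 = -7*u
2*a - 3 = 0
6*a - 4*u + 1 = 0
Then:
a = 3/2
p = -35/9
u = 5/2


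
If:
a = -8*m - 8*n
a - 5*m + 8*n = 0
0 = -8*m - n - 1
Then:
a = 8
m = 0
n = -1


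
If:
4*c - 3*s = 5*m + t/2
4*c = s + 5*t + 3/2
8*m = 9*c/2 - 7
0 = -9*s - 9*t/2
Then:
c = -582/299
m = -589/299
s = 617/598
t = -617/299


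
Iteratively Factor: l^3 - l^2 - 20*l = (l)*(l^2 - l - 20) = l*(l + 4)*(l - 5)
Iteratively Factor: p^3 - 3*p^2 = (p)*(p^2 - 3*p) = p*(p - 3)*(p)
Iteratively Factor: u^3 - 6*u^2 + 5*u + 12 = (u - 4)*(u^2 - 2*u - 3) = (u - 4)*(u - 3)*(u + 1)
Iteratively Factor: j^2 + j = (j)*(j + 1)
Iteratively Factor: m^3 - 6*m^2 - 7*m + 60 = (m - 4)*(m^2 - 2*m - 15) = (m - 4)*(m + 3)*(m - 5)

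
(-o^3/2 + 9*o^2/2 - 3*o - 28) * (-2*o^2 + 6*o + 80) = o^5 - 12*o^4 - 7*o^3 + 398*o^2 - 408*o - 2240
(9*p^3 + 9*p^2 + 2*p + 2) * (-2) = -18*p^3 - 18*p^2 - 4*p - 4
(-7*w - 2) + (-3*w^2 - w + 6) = -3*w^2 - 8*w + 4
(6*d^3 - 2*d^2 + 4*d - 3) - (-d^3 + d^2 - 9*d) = 7*d^3 - 3*d^2 + 13*d - 3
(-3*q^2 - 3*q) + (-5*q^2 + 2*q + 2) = -8*q^2 - q + 2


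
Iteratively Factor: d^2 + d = (d + 1)*(d)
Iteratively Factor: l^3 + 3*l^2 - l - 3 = (l + 3)*(l^2 - 1) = (l + 1)*(l + 3)*(l - 1)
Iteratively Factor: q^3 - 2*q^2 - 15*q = (q + 3)*(q^2 - 5*q) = q*(q + 3)*(q - 5)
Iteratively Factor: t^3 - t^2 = (t)*(t^2 - t) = t*(t - 1)*(t)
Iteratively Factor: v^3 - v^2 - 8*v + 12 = (v - 2)*(v^2 + v - 6) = (v - 2)^2*(v + 3)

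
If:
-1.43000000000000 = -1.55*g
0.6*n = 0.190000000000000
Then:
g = 0.92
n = 0.32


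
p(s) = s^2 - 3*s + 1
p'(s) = 2*s - 3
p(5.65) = 15.97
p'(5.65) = 8.30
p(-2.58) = 15.40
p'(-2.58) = -8.16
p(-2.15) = 12.07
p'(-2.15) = -7.30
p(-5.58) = 48.88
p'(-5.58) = -14.16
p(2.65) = 0.07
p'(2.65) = 2.30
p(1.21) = -1.17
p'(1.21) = -0.58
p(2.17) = -0.80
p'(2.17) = 1.34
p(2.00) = -1.00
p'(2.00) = 1.00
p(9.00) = 55.00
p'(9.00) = 15.00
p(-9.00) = 109.00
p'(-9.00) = -21.00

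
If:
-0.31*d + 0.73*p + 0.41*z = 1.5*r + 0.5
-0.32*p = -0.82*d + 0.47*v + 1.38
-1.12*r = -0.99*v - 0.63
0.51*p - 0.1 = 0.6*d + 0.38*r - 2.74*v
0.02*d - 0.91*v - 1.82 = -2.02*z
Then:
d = 2.99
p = 3.00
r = 0.78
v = 0.24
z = 0.98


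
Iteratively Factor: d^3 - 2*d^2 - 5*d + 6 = (d - 1)*(d^2 - d - 6) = (d - 3)*(d - 1)*(d + 2)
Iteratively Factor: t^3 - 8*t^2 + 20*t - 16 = (t - 2)*(t^2 - 6*t + 8) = (t - 4)*(t - 2)*(t - 2)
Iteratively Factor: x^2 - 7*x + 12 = (x - 4)*(x - 3)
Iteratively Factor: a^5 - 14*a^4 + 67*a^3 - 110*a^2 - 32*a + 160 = (a + 1)*(a^4 - 15*a^3 + 82*a^2 - 192*a + 160) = (a - 5)*(a + 1)*(a^3 - 10*a^2 + 32*a - 32) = (a - 5)*(a - 2)*(a + 1)*(a^2 - 8*a + 16) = (a - 5)*(a - 4)*(a - 2)*(a + 1)*(a - 4)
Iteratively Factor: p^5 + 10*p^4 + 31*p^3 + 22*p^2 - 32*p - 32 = (p + 4)*(p^4 + 6*p^3 + 7*p^2 - 6*p - 8) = (p + 2)*(p + 4)*(p^3 + 4*p^2 - p - 4) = (p - 1)*(p + 2)*(p + 4)*(p^2 + 5*p + 4) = (p - 1)*(p + 2)*(p + 4)^2*(p + 1)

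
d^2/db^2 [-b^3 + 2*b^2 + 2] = 4 - 6*b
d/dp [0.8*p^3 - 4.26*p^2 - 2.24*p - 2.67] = 2.4*p^2 - 8.52*p - 2.24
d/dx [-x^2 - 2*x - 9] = -2*x - 2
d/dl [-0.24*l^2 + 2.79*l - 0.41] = 2.79 - 0.48*l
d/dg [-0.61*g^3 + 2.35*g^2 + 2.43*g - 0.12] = -1.83*g^2 + 4.7*g + 2.43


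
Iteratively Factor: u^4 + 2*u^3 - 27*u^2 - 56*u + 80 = (u - 5)*(u^3 + 7*u^2 + 8*u - 16) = (u - 5)*(u + 4)*(u^2 + 3*u - 4) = (u - 5)*(u + 4)^2*(u - 1)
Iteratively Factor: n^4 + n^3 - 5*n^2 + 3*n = (n - 1)*(n^3 + 2*n^2 - 3*n) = (n - 1)*(n + 3)*(n^2 - n) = n*(n - 1)*(n + 3)*(n - 1)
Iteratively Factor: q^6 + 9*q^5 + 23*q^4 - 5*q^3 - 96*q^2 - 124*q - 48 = (q + 1)*(q^5 + 8*q^4 + 15*q^3 - 20*q^2 - 76*q - 48) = (q + 1)*(q + 4)*(q^4 + 4*q^3 - q^2 - 16*q - 12) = (q + 1)^2*(q + 4)*(q^3 + 3*q^2 - 4*q - 12) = (q - 2)*(q + 1)^2*(q + 4)*(q^2 + 5*q + 6) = (q - 2)*(q + 1)^2*(q + 2)*(q + 4)*(q + 3)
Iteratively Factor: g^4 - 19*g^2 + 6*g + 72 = (g + 4)*(g^3 - 4*g^2 - 3*g + 18) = (g + 2)*(g + 4)*(g^2 - 6*g + 9) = (g - 3)*(g + 2)*(g + 4)*(g - 3)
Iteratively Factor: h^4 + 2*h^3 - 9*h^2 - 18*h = (h + 2)*(h^3 - 9*h) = (h - 3)*(h + 2)*(h^2 + 3*h) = h*(h - 3)*(h + 2)*(h + 3)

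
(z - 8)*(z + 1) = z^2 - 7*z - 8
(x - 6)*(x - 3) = x^2 - 9*x + 18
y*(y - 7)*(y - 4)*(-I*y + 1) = -I*y^4 + y^3 + 11*I*y^3 - 11*y^2 - 28*I*y^2 + 28*y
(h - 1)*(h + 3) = h^2 + 2*h - 3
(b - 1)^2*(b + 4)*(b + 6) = b^4 + 8*b^3 + 5*b^2 - 38*b + 24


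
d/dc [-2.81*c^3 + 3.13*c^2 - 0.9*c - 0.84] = -8.43*c^2 + 6.26*c - 0.9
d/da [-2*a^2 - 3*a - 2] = -4*a - 3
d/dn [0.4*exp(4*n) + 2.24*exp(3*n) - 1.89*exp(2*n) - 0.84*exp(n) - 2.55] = (1.6*exp(3*n) + 6.72*exp(2*n) - 3.78*exp(n) - 0.84)*exp(n)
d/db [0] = 0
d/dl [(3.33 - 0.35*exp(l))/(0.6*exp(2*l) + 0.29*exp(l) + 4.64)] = (0.21*exp(2*l) - 3.996*exp(l) - 2.5897)*exp(l)/(0.36*exp(4*l) + 0.348*exp(3*l) + 5.6521*exp(2*l) + 2.6912*exp(l) + 21.5296)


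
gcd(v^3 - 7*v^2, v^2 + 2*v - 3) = 1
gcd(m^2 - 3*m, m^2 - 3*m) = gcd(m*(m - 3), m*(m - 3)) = m^2 - 3*m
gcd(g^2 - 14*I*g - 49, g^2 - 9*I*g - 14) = g - 7*I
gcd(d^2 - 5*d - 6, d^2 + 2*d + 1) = d + 1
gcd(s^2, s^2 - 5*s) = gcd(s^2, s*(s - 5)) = s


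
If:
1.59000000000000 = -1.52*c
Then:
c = -1.05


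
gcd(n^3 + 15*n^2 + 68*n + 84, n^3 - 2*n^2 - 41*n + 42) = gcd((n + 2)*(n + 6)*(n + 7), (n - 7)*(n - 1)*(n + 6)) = n + 6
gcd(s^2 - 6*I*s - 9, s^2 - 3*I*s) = s - 3*I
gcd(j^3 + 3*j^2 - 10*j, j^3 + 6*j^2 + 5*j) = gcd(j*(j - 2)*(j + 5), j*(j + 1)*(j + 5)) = j^2 + 5*j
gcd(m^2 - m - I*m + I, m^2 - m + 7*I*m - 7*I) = m - 1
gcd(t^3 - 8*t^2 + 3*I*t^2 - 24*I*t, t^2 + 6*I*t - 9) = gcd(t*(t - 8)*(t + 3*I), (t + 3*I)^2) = t + 3*I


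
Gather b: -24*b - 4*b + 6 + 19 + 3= 28 - 28*b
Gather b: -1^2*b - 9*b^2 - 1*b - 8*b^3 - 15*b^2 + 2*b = -8*b^3 - 24*b^2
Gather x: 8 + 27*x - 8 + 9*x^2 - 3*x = 9*x^2 + 24*x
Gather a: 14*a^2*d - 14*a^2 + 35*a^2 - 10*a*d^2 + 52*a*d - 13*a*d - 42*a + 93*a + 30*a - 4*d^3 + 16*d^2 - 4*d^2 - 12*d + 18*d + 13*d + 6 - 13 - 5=a^2*(14*d + 21) + a*(-10*d^2 + 39*d + 81) - 4*d^3 + 12*d^2 + 19*d - 12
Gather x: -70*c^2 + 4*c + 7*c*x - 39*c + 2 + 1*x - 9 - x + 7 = -70*c^2 + 7*c*x - 35*c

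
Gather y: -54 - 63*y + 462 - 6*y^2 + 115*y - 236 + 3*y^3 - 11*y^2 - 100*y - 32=3*y^3 - 17*y^2 - 48*y + 140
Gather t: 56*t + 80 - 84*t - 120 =-28*t - 40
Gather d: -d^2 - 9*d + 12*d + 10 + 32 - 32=-d^2 + 3*d + 10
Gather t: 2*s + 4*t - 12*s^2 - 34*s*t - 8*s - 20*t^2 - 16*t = -12*s^2 - 6*s - 20*t^2 + t*(-34*s - 12)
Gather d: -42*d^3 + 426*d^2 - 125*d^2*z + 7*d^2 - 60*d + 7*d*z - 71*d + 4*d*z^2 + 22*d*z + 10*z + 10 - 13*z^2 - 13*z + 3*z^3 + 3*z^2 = -42*d^3 + d^2*(433 - 125*z) + d*(4*z^2 + 29*z - 131) + 3*z^3 - 10*z^2 - 3*z + 10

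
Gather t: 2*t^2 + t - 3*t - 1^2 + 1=2*t^2 - 2*t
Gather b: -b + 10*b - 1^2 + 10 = 9*b + 9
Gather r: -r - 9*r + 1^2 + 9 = 10 - 10*r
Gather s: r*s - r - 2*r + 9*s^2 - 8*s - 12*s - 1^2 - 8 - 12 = -3*r + 9*s^2 + s*(r - 20) - 21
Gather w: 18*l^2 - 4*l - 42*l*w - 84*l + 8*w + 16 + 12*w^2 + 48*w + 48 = 18*l^2 - 88*l + 12*w^2 + w*(56 - 42*l) + 64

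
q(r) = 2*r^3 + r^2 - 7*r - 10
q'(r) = 6*r^2 + 2*r - 7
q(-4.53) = -143.69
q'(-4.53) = 107.07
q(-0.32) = -7.72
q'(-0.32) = -7.03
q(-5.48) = -270.74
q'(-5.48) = 162.22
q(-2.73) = -24.13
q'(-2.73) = 32.26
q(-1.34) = -3.64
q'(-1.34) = 1.09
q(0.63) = -13.51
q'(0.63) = -3.36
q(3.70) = 79.10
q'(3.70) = 82.54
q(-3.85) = -82.36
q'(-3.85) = 74.24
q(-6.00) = -364.00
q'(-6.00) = 197.00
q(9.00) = 1466.00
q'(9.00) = 497.00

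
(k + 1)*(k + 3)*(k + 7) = k^3 + 11*k^2 + 31*k + 21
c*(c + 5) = c^2 + 5*c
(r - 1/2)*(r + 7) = r^2 + 13*r/2 - 7/2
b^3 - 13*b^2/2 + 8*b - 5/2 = (b - 5)*(b - 1)*(b - 1/2)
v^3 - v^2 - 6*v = v*(v - 3)*(v + 2)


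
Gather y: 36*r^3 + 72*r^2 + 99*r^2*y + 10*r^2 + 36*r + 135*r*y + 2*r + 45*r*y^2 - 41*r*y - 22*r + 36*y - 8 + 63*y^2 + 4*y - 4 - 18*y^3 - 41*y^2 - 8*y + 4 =36*r^3 + 82*r^2 + 16*r - 18*y^3 + y^2*(45*r + 22) + y*(99*r^2 + 94*r + 32) - 8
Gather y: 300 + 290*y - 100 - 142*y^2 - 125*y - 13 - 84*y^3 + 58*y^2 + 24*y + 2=-84*y^3 - 84*y^2 + 189*y + 189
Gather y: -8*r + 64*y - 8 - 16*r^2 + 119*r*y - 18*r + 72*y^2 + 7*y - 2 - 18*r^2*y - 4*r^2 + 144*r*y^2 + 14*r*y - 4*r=-20*r^2 - 30*r + y^2*(144*r + 72) + y*(-18*r^2 + 133*r + 71) - 10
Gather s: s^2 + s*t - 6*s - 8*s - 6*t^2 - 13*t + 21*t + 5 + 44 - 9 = s^2 + s*(t - 14) - 6*t^2 + 8*t + 40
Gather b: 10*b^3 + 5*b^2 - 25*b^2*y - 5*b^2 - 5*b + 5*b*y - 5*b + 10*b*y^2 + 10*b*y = 10*b^3 - 25*b^2*y + b*(10*y^2 + 15*y - 10)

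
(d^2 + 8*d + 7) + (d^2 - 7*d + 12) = 2*d^2 + d + 19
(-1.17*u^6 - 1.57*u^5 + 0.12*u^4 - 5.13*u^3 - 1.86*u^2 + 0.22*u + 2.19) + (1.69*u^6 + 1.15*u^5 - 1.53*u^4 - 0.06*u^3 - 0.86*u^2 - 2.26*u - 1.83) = 0.52*u^6 - 0.42*u^5 - 1.41*u^4 - 5.19*u^3 - 2.72*u^2 - 2.04*u + 0.36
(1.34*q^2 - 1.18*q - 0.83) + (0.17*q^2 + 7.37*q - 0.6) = 1.51*q^2 + 6.19*q - 1.43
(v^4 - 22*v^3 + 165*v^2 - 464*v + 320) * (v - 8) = v^5 - 30*v^4 + 341*v^3 - 1784*v^2 + 4032*v - 2560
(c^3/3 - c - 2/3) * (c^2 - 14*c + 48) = c^5/3 - 14*c^4/3 + 15*c^3 + 40*c^2/3 - 116*c/3 - 32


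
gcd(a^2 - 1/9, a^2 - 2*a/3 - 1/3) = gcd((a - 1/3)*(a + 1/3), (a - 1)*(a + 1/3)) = a + 1/3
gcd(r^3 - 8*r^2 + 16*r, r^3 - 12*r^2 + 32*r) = r^2 - 4*r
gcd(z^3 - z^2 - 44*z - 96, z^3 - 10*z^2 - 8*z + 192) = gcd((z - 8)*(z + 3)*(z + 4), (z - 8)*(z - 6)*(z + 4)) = z^2 - 4*z - 32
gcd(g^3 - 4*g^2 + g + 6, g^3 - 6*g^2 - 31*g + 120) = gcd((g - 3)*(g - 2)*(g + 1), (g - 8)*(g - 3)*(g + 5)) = g - 3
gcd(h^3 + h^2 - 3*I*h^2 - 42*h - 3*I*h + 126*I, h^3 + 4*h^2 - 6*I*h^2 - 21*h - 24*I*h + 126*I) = h + 7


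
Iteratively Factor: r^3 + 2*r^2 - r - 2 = (r + 1)*(r^2 + r - 2) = (r - 1)*(r + 1)*(r + 2)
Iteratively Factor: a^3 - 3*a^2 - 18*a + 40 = (a - 5)*(a^2 + 2*a - 8) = (a - 5)*(a + 4)*(a - 2)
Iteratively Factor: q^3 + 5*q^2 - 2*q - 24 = (q + 4)*(q^2 + q - 6) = (q - 2)*(q + 4)*(q + 3)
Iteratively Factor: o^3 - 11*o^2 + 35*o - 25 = (o - 5)*(o^2 - 6*o + 5) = (o - 5)^2*(o - 1)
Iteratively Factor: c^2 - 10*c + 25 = (c - 5)*(c - 5)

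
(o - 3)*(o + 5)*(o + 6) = o^3 + 8*o^2 - 3*o - 90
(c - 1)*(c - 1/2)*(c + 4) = c^3 + 5*c^2/2 - 11*c/2 + 2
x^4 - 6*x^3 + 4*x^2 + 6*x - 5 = (x - 5)*(x - 1)^2*(x + 1)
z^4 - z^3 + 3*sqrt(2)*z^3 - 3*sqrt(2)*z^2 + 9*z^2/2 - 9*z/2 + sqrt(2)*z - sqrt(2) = (z - 1)*(z + sqrt(2)/2)^2*(z + 2*sqrt(2))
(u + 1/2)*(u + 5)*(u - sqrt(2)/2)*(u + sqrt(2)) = u^4 + sqrt(2)*u^3/2 + 11*u^3/2 + 3*u^2/2 + 11*sqrt(2)*u^2/4 - 11*u/2 + 5*sqrt(2)*u/4 - 5/2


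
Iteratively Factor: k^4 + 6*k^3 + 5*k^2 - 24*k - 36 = (k + 3)*(k^3 + 3*k^2 - 4*k - 12) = (k + 2)*(k + 3)*(k^2 + k - 6) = (k - 2)*(k + 2)*(k + 3)*(k + 3)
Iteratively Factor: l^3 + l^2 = (l)*(l^2 + l) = l^2*(l + 1)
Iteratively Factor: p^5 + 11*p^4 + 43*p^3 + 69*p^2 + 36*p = (p + 3)*(p^4 + 8*p^3 + 19*p^2 + 12*p) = (p + 3)^2*(p^3 + 5*p^2 + 4*p) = (p + 3)^2*(p + 4)*(p^2 + p) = p*(p + 3)^2*(p + 4)*(p + 1)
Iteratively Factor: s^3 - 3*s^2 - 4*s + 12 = (s - 2)*(s^2 - s - 6) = (s - 2)*(s + 2)*(s - 3)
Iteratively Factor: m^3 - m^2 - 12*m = (m - 4)*(m^2 + 3*m) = (m - 4)*(m + 3)*(m)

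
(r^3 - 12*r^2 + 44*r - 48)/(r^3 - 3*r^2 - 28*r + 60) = (r - 4)/(r + 5)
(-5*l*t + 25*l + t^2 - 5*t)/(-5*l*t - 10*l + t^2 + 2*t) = (t - 5)/(t + 2)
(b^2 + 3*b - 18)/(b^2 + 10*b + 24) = (b - 3)/(b + 4)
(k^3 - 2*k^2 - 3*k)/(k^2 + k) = k - 3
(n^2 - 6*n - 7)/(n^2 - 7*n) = (n + 1)/n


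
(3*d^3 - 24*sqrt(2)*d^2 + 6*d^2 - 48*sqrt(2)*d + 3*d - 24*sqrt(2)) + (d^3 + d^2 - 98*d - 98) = 4*d^3 - 24*sqrt(2)*d^2 + 7*d^2 - 95*d - 48*sqrt(2)*d - 98 - 24*sqrt(2)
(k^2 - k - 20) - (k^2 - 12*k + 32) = 11*k - 52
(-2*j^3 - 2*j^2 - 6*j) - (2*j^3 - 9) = -4*j^3 - 2*j^2 - 6*j + 9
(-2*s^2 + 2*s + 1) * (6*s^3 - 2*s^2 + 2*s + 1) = -12*s^5 + 16*s^4 - 2*s^3 + 4*s + 1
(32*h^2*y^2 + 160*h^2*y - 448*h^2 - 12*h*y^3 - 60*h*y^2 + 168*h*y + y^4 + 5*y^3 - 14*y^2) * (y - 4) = 32*h^2*y^3 + 32*h^2*y^2 - 1088*h^2*y + 1792*h^2 - 12*h*y^4 - 12*h*y^3 + 408*h*y^2 - 672*h*y + y^5 + y^4 - 34*y^3 + 56*y^2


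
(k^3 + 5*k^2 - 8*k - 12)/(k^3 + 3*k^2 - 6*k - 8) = (k + 6)/(k + 4)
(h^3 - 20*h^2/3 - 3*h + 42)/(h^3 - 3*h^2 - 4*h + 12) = (h^2 - 11*h/3 - 14)/(h^2 - 4)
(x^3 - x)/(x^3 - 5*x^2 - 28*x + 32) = x*(x + 1)/(x^2 - 4*x - 32)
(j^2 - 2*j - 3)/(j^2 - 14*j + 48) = (j^2 - 2*j - 3)/(j^2 - 14*j + 48)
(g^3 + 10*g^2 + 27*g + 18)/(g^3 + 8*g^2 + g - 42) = (g^2 + 7*g + 6)/(g^2 + 5*g - 14)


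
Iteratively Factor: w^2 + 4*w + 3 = (w + 3)*(w + 1)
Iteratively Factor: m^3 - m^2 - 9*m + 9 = (m + 3)*(m^2 - 4*m + 3) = (m - 1)*(m + 3)*(m - 3)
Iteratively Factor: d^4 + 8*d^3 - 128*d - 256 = (d + 4)*(d^3 + 4*d^2 - 16*d - 64) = (d - 4)*(d + 4)*(d^2 + 8*d + 16) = (d - 4)*(d + 4)^2*(d + 4)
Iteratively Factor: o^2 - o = (o - 1)*(o)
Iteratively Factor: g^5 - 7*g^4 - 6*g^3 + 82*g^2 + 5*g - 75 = (g + 3)*(g^4 - 10*g^3 + 24*g^2 + 10*g - 25) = (g - 1)*(g + 3)*(g^3 - 9*g^2 + 15*g + 25) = (g - 5)*(g - 1)*(g + 3)*(g^2 - 4*g - 5) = (g - 5)^2*(g - 1)*(g + 3)*(g + 1)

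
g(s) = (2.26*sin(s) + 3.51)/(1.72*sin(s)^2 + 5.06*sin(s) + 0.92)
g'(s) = (-3.44*sin(s)*cos(s) - 5.06*cos(s))*(2.26*sin(s) + 3.51)/(1.72*sin(s)^2 + 5.06*sin(s) + 0.92)^2 + 2.26*cos(s)/(1.72*sin(s)^2 + 5.06*sin(s) + 0.92) = (-12.0744*sin(s) + 1.9436*cos(2*s) - 17.625)*cos(s)/(1.72*sin(s)^2 + 5.06*sin(s) + 0.92)^2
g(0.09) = 2.67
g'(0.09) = -8.68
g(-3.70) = 1.15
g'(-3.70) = 1.18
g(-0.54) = -1.91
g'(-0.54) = -5.98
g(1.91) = 0.78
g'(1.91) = 0.19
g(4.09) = -0.81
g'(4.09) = 1.16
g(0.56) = 1.15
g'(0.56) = -1.17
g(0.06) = 2.96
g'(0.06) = -10.84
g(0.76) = 0.97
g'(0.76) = -0.69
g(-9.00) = -2.95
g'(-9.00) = 13.58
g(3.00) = 2.30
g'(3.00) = 6.21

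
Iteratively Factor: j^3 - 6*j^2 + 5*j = (j - 1)*(j^2 - 5*j) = (j - 5)*(j - 1)*(j)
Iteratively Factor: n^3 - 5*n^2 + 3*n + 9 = (n - 3)*(n^2 - 2*n - 3) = (n - 3)^2*(n + 1)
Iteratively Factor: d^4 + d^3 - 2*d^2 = (d - 1)*(d^3 + 2*d^2) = d*(d - 1)*(d^2 + 2*d) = d^2*(d - 1)*(d + 2)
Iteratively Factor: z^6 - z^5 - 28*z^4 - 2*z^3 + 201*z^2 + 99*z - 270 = (z - 5)*(z^5 + 4*z^4 - 8*z^3 - 42*z^2 - 9*z + 54) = (z - 5)*(z + 3)*(z^4 + z^3 - 11*z^2 - 9*z + 18) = (z - 5)*(z + 3)^2*(z^3 - 2*z^2 - 5*z + 6) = (z - 5)*(z - 1)*(z + 3)^2*(z^2 - z - 6) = (z - 5)*(z - 1)*(z + 2)*(z + 3)^2*(z - 3)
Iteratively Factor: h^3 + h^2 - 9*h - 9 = (h + 3)*(h^2 - 2*h - 3) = (h - 3)*(h + 3)*(h + 1)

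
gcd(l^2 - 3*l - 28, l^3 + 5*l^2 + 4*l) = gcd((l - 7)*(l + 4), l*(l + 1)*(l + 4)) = l + 4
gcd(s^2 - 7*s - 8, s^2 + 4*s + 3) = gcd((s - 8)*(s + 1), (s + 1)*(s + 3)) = s + 1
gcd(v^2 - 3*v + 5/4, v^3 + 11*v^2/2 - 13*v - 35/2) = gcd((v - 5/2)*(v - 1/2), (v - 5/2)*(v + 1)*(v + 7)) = v - 5/2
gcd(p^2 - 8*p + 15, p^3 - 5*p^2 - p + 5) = p - 5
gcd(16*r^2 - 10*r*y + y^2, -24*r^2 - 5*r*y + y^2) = -8*r + y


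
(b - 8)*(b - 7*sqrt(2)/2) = b^2 - 8*b - 7*sqrt(2)*b/2 + 28*sqrt(2)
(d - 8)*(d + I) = d^2 - 8*d + I*d - 8*I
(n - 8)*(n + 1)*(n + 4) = n^3 - 3*n^2 - 36*n - 32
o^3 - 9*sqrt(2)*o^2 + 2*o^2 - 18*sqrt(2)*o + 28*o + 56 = (o + 2)*(o - 7*sqrt(2))*(o - 2*sqrt(2))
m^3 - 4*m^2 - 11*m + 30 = (m - 5)*(m - 2)*(m + 3)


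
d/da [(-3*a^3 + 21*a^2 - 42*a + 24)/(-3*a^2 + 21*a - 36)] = (a^2 - 6*a + 7)/(a^2 - 6*a + 9)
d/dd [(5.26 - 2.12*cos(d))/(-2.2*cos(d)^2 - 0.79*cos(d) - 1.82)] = (4.664*cos(d)^2 - 23.144*cos(d) - 8.0138)*sin(d)/(4.84*cos(d)^4 + 3.476*cos(d)^3 + 8.6321*cos(d)^2 + 2.8756*cos(d) + 3.3124)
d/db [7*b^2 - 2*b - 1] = 14*b - 2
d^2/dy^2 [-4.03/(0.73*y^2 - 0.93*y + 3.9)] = (4.295174*y^2 - 5.471934*y - 4.03*(1.46*y - 0.93)*(2.92*y - 1.86) + 22.94682)/(0.73*y^2 - 0.93*y + 3.9)^3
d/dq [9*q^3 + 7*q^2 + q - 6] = 27*q^2 + 14*q + 1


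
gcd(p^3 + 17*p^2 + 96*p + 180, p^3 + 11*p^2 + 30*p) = p^2 + 11*p + 30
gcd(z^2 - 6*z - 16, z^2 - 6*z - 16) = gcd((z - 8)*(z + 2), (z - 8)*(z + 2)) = z^2 - 6*z - 16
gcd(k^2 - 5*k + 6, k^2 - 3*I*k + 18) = 1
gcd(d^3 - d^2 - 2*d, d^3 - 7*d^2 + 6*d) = d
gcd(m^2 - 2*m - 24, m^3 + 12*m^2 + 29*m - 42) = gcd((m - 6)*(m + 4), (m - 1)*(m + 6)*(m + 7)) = 1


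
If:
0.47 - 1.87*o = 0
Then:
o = 0.25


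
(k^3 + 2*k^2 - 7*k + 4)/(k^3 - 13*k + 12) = (k - 1)/(k - 3)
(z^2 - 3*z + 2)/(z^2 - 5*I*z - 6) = (-z^2 + 3*z - 2)/(-z^2 + 5*I*z + 6)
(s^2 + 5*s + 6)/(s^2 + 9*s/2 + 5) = 2*(s + 3)/(2*s + 5)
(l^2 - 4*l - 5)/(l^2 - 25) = (l + 1)/(l + 5)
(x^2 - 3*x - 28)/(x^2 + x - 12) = (x - 7)/(x - 3)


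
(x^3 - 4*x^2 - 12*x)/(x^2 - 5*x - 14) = x*(x - 6)/(x - 7)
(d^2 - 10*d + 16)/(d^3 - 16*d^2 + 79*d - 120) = (d - 2)/(d^2 - 8*d + 15)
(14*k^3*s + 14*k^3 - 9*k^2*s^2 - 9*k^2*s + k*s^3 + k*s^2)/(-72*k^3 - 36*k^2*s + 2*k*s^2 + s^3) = k*(-14*k^2*s - 14*k^2 + 9*k*s^2 + 9*k*s - s^3 - s^2)/(72*k^3 + 36*k^2*s - 2*k*s^2 - s^3)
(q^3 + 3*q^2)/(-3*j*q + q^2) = q*(q + 3)/(-3*j + q)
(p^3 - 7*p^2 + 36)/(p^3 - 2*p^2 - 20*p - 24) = (p - 3)/(p + 2)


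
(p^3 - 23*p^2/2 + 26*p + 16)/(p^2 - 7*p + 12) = (p^2 - 15*p/2 - 4)/(p - 3)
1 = 1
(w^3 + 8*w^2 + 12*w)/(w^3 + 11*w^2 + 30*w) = (w + 2)/(w + 5)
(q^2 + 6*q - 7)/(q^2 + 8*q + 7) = (q - 1)/(q + 1)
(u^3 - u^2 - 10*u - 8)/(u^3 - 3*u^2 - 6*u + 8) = (u + 1)/(u - 1)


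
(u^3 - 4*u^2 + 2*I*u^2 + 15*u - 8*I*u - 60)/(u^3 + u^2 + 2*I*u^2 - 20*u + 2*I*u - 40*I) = (u^2 + 2*I*u + 15)/(u^2 + u*(5 + 2*I) + 10*I)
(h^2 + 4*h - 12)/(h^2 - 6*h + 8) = (h + 6)/(h - 4)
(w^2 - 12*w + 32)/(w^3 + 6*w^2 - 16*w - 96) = (w - 8)/(w^2 + 10*w + 24)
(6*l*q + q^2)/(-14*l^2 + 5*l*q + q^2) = q*(6*l + q)/(-14*l^2 + 5*l*q + q^2)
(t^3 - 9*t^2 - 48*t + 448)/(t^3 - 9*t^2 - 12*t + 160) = (t^2 - t - 56)/(t^2 - t - 20)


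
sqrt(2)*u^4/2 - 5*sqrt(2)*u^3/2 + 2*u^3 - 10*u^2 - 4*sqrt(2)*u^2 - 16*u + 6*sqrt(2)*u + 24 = (u - 6)*(u - 1)*(u + 2*sqrt(2))*(sqrt(2)*u/2 + sqrt(2))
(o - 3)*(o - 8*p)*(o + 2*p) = o^3 - 6*o^2*p - 3*o^2 - 16*o*p^2 + 18*o*p + 48*p^2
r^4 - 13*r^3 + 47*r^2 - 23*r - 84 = (r - 7)*(r - 4)*(r - 3)*(r + 1)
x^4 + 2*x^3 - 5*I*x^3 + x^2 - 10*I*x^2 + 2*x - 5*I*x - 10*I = (x + 2)*(x - 5*I)*(x - I)*(x + I)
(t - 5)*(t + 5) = t^2 - 25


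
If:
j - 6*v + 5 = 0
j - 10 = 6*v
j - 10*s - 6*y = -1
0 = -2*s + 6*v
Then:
No Solution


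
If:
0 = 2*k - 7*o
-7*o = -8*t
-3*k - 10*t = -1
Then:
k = 2/11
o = 4/77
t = 1/22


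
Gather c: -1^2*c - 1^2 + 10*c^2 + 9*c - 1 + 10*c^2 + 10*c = 20*c^2 + 18*c - 2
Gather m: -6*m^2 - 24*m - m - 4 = -6*m^2 - 25*m - 4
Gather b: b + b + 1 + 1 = 2*b + 2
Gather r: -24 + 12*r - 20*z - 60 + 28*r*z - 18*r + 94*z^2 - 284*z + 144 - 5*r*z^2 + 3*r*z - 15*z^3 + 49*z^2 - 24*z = r*(-5*z^2 + 31*z - 6) - 15*z^3 + 143*z^2 - 328*z + 60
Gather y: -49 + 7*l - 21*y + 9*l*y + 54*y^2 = 7*l + 54*y^2 + y*(9*l - 21) - 49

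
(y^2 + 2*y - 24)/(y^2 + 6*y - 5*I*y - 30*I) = (y - 4)/(y - 5*I)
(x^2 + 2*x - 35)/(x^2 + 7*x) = (x - 5)/x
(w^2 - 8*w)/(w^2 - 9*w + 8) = w/(w - 1)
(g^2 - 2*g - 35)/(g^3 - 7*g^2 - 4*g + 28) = (g + 5)/(g^2 - 4)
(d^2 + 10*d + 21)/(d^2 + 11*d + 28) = (d + 3)/(d + 4)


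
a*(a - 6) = a^2 - 6*a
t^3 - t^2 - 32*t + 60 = (t - 5)*(t - 2)*(t + 6)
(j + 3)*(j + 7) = j^2 + 10*j + 21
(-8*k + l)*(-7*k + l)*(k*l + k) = 56*k^3*l + 56*k^3 - 15*k^2*l^2 - 15*k^2*l + k*l^3 + k*l^2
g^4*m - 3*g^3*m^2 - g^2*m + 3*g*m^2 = g*(g - 1)*(g - 3*m)*(g*m + m)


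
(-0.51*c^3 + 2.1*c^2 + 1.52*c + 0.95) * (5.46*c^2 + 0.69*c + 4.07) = -2.7846*c^5 + 11.1141*c^4 + 7.6725*c^3 + 14.7828*c^2 + 6.8419*c + 3.8665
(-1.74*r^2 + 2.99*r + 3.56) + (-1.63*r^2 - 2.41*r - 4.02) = -3.37*r^2 + 0.58*r - 0.46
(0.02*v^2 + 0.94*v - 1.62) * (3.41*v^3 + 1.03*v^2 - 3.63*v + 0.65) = 0.0682*v^5 + 3.226*v^4 - 4.6286*v^3 - 5.0678*v^2 + 6.4916*v - 1.053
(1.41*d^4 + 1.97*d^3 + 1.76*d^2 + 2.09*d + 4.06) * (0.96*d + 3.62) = 1.3536*d^5 + 6.9954*d^4 + 8.821*d^3 + 8.3776*d^2 + 11.4634*d + 14.6972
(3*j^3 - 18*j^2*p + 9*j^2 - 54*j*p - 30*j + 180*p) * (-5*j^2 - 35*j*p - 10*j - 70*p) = -15*j^5 - 15*j^4*p - 75*j^4 + 630*j^3*p^2 - 75*j^3*p + 60*j^3 + 3150*j^2*p^2 + 60*j^2*p + 300*j^2 - 2520*j*p^2 + 300*j*p - 12600*p^2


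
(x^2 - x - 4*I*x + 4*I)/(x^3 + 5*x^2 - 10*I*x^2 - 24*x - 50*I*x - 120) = (x - 1)/(x^2 + x*(5 - 6*I) - 30*I)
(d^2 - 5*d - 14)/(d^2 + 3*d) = (d^2 - 5*d - 14)/(d*(d + 3))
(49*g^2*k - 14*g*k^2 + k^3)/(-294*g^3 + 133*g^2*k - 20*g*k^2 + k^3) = -k/(6*g - k)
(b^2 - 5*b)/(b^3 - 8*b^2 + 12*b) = (b - 5)/(b^2 - 8*b + 12)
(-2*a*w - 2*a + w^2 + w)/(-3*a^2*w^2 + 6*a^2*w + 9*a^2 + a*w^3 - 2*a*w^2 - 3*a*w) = (-2*a + w)/(a*(-3*a*w + 9*a + w^2 - 3*w))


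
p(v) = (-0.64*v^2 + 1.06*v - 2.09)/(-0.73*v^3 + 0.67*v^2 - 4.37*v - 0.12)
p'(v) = (1.06 - 1.28*v)/(-0.73*v^3 + 0.67*v^2 - 4.37*v - 0.12) + (-0.64*v^2 + 1.06*v - 2.09)*(2.19*v^2 - 1.34*v + 4.37)/(-0.73*v^3 + 0.67*v^2 - 4.37*v - 0.12)^2 = (-0.4672*v^4 + 1.5476*v^3 - 2.4905*v^2 + 2.9542*v - 9.2605)/(0.5329*v^6 - 0.9782*v^5 + 6.8291*v^4 - 5.6806*v^3 + 18.9361*v^2 + 1.0488*v + 0.0144)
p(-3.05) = -0.28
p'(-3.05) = -0.08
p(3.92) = 0.15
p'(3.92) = -0.02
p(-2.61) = -0.32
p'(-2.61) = -0.10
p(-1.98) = -0.40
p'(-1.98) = -0.16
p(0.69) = 0.54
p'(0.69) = -0.86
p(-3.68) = -0.24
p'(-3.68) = -0.06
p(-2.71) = -0.31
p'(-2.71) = -0.09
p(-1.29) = -0.55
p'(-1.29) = -0.32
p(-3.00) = -0.28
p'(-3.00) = -0.08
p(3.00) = 0.17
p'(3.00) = -0.03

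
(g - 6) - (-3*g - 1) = 4*g - 5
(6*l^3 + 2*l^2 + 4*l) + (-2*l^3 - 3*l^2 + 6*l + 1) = 4*l^3 - l^2 + 10*l + 1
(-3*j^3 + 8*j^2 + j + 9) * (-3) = 9*j^3 - 24*j^2 - 3*j - 27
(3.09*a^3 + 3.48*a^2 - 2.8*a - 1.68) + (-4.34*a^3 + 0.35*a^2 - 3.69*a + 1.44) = -1.25*a^3 + 3.83*a^2 - 6.49*a - 0.24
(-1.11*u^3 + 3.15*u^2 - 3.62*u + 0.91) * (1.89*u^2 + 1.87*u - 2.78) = -2.0979*u^5 + 3.8778*u^4 + 2.1345*u^3 - 13.8065*u^2 + 11.7653*u - 2.5298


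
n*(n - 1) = n^2 - n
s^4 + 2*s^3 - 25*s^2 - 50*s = s*(s - 5)*(s + 2)*(s + 5)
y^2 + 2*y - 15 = (y - 3)*(y + 5)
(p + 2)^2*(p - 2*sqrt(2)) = p^3 - 2*sqrt(2)*p^2 + 4*p^2 - 8*sqrt(2)*p + 4*p - 8*sqrt(2)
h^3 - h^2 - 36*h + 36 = (h - 6)*(h - 1)*(h + 6)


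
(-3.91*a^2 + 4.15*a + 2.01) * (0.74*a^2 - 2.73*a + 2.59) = -2.8934*a^4 + 13.7453*a^3 - 19.969*a^2 + 5.2612*a + 5.2059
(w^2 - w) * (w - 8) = w^3 - 9*w^2 + 8*w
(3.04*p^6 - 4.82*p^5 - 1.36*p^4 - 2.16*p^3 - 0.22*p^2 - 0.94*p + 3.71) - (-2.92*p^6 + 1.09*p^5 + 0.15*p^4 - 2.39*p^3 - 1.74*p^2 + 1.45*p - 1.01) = 5.96*p^6 - 5.91*p^5 - 1.51*p^4 + 0.23*p^3 + 1.52*p^2 - 2.39*p + 4.72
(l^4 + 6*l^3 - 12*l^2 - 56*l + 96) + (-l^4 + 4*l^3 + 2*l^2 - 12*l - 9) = 10*l^3 - 10*l^2 - 68*l + 87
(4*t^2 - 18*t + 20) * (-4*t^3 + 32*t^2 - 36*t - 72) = -16*t^5 + 200*t^4 - 800*t^3 + 1000*t^2 + 576*t - 1440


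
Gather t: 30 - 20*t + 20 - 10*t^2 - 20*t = -10*t^2 - 40*t + 50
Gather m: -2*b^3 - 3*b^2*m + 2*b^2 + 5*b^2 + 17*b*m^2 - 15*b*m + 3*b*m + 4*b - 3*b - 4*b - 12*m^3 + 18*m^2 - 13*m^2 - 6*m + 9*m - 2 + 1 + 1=-2*b^3 + 7*b^2 - 3*b - 12*m^3 + m^2*(17*b + 5) + m*(-3*b^2 - 12*b + 3)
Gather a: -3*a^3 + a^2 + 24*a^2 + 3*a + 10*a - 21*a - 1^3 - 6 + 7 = -3*a^3 + 25*a^2 - 8*a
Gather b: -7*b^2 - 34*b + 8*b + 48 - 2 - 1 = -7*b^2 - 26*b + 45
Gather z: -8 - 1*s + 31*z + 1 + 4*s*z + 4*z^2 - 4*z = -s + 4*z^2 + z*(4*s + 27) - 7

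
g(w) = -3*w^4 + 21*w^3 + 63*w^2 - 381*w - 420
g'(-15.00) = 52404.00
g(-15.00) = -203280.00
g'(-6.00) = 3723.00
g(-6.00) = -4290.00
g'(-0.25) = -408.38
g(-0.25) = -321.15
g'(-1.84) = -324.79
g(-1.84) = 329.13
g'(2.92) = 225.32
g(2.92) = -690.62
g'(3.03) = 245.36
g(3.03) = -664.72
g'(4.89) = 338.44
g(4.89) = -36.46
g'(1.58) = -71.98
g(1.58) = -800.57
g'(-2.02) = -279.55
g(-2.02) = 383.65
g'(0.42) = -317.86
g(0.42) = -567.44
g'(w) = -12*w^3 + 63*w^2 + 126*w - 381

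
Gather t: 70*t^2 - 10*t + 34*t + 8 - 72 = 70*t^2 + 24*t - 64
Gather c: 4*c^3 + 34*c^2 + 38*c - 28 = 4*c^3 + 34*c^2 + 38*c - 28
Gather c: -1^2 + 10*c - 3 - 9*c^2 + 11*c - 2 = -9*c^2 + 21*c - 6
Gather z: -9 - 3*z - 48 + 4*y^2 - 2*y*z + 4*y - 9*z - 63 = 4*y^2 + 4*y + z*(-2*y - 12) - 120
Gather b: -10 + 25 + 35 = 50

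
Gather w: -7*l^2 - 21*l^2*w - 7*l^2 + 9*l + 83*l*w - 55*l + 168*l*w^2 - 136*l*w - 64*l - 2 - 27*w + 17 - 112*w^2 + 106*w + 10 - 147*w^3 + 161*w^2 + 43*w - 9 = -14*l^2 - 110*l - 147*w^3 + w^2*(168*l + 49) + w*(-21*l^2 - 53*l + 122) + 16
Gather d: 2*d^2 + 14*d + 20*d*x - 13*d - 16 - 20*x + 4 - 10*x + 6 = 2*d^2 + d*(20*x + 1) - 30*x - 6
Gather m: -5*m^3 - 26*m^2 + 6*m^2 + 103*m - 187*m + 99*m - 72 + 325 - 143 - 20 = -5*m^3 - 20*m^2 + 15*m + 90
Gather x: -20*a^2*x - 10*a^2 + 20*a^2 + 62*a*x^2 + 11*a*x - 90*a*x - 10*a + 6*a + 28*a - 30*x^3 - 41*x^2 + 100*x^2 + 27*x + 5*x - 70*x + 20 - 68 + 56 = 10*a^2 + 24*a - 30*x^3 + x^2*(62*a + 59) + x*(-20*a^2 - 79*a - 38) + 8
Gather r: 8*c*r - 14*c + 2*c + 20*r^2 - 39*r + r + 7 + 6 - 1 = -12*c + 20*r^2 + r*(8*c - 38) + 12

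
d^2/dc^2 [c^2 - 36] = 2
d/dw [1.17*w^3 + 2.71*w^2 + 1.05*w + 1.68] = 3.51*w^2 + 5.42*w + 1.05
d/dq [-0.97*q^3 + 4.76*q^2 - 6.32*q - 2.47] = -2.91*q^2 + 9.52*q - 6.32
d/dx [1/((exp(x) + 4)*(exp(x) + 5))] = (-2*exp(x) - 9)*exp(x)/(exp(4*x) + 18*exp(3*x) + 121*exp(2*x) + 360*exp(x) + 400)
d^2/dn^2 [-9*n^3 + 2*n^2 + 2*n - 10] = 4 - 54*n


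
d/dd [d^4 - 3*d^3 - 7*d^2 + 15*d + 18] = 4*d^3 - 9*d^2 - 14*d + 15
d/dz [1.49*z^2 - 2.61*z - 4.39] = 2.98*z - 2.61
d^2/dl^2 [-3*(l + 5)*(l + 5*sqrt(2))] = -6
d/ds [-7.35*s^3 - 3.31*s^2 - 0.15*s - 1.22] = -22.05*s^2 - 6.62*s - 0.15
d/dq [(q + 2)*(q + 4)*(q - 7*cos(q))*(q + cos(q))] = -(q + 2)*(q + 4)*(q - 7*cos(q))*(sin(q) - 1) + (q + 2)*(q + 4)*(q + cos(q))*(7*sin(q) + 1) + (q + 2)*(q - 7*cos(q))*(q + cos(q)) + (q + 4)*(q - 7*cos(q))*(q + cos(q))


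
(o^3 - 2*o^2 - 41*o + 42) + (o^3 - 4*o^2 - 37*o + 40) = 2*o^3 - 6*o^2 - 78*o + 82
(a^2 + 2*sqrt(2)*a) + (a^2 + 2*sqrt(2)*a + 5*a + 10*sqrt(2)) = 2*a^2 + 5*a + 4*sqrt(2)*a + 10*sqrt(2)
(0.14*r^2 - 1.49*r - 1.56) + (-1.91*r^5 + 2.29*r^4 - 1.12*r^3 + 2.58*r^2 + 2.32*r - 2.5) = -1.91*r^5 + 2.29*r^4 - 1.12*r^3 + 2.72*r^2 + 0.83*r - 4.06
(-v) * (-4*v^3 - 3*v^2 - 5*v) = 4*v^4 + 3*v^3 + 5*v^2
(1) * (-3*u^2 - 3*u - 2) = -3*u^2 - 3*u - 2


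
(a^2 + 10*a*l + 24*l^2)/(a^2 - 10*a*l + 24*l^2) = (a^2 + 10*a*l + 24*l^2)/(a^2 - 10*a*l + 24*l^2)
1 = 1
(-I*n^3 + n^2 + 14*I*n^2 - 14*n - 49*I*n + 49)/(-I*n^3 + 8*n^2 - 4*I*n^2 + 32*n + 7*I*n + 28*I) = (n^2 - 14*n + 49)/(n^2 + n*(4 + 7*I) + 28*I)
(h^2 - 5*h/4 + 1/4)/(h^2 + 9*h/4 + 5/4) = (4*h^2 - 5*h + 1)/(4*h^2 + 9*h + 5)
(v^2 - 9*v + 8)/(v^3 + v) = (v^2 - 9*v + 8)/(v^3 + v)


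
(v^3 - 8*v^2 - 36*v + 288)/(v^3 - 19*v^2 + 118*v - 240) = (v + 6)/(v - 5)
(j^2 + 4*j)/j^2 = (j + 4)/j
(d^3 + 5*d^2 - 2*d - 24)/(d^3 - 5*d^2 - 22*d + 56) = (d + 3)/(d - 7)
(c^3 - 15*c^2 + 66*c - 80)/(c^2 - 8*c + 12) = (c^2 - 13*c + 40)/(c - 6)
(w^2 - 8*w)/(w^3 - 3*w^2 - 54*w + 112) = w/(w^2 + 5*w - 14)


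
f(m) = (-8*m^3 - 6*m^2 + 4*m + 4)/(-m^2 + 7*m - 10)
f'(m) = (2*m - 7)*(-8*m^3 - 6*m^2 + 4*m + 4)/(-m^2 + 7*m - 10)^2 + (-24*m^2 - 12*m + 4)/(-m^2 + 7*m - 10)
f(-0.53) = -0.10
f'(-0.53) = -0.32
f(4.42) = -560.23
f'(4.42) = -1103.41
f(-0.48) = -0.12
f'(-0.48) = -0.38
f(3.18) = -140.26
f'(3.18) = -87.12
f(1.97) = 798.33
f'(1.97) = 28115.27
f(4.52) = -693.84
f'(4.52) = -1617.06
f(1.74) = 58.22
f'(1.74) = 347.44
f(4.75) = -1410.55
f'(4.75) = -5993.98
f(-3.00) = -3.85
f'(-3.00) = 3.15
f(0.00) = -0.40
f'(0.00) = -0.68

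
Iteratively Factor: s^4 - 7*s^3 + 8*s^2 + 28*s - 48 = (s - 2)*(s^3 - 5*s^2 - 2*s + 24) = (s - 4)*(s - 2)*(s^2 - s - 6) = (s - 4)*(s - 3)*(s - 2)*(s + 2)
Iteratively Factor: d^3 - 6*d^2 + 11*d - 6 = (d - 2)*(d^2 - 4*d + 3) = (d - 3)*(d - 2)*(d - 1)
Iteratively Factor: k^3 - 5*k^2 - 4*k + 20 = (k + 2)*(k^2 - 7*k + 10) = (k - 5)*(k + 2)*(k - 2)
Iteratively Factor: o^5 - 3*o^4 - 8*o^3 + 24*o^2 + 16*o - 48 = (o - 3)*(o^4 - 8*o^2 + 16) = (o - 3)*(o + 2)*(o^3 - 2*o^2 - 4*o + 8) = (o - 3)*(o + 2)^2*(o^2 - 4*o + 4) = (o - 3)*(o - 2)*(o + 2)^2*(o - 2)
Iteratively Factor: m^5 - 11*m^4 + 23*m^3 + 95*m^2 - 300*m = (m - 4)*(m^4 - 7*m^3 - 5*m^2 + 75*m) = (m - 5)*(m - 4)*(m^3 - 2*m^2 - 15*m) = (m - 5)^2*(m - 4)*(m^2 + 3*m) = m*(m - 5)^2*(m - 4)*(m + 3)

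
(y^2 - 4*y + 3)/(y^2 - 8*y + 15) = (y - 1)/(y - 5)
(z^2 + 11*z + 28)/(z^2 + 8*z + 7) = (z + 4)/(z + 1)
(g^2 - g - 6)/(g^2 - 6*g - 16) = (g - 3)/(g - 8)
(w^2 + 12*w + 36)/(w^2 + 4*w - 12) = (w + 6)/(w - 2)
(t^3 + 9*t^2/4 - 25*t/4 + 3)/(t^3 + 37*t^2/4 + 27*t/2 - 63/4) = (t^2 + 3*t - 4)/(t^2 + 10*t + 21)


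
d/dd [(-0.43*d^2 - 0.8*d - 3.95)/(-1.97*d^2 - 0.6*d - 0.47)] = (-1.318*d^2 - 15.1588*d - 1.994)/(3.8809*d^4 + 2.364*d^3 + 2.2118*d^2 + 0.564*d + 0.2209)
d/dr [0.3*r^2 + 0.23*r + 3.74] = 0.6*r + 0.23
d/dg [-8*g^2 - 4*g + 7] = -16*g - 4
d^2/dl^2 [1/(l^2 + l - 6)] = 2*(-l^2 - l + (2*l + 1)^2 + 6)/(l^2 + l - 6)^3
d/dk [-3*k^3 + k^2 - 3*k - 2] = -9*k^2 + 2*k - 3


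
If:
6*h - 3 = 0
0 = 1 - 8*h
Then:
No Solution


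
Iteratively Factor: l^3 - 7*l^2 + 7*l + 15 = (l - 3)*(l^2 - 4*l - 5) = (l - 3)*(l + 1)*(l - 5)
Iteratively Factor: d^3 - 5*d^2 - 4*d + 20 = (d + 2)*(d^2 - 7*d + 10) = (d - 5)*(d + 2)*(d - 2)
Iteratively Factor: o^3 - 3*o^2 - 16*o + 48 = (o + 4)*(o^2 - 7*o + 12) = (o - 4)*(o + 4)*(o - 3)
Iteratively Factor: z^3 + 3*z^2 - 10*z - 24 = (z + 4)*(z^2 - z - 6) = (z + 2)*(z + 4)*(z - 3)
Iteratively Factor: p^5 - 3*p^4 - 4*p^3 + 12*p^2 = (p + 2)*(p^4 - 5*p^3 + 6*p^2) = p*(p + 2)*(p^3 - 5*p^2 + 6*p) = p*(p - 2)*(p + 2)*(p^2 - 3*p) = p^2*(p - 2)*(p + 2)*(p - 3)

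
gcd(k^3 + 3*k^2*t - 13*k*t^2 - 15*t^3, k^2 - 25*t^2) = k + 5*t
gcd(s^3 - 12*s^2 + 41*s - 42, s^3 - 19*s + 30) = s^2 - 5*s + 6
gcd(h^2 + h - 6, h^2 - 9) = h + 3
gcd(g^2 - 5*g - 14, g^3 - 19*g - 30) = g + 2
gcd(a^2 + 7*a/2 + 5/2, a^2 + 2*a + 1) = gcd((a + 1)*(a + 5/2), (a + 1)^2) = a + 1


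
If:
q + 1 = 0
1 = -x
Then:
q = -1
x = -1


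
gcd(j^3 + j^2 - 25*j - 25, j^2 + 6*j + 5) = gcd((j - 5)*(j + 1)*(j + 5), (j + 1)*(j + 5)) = j^2 + 6*j + 5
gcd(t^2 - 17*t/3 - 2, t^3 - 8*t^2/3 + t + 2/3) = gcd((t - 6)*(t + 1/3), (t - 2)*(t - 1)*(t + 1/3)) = t + 1/3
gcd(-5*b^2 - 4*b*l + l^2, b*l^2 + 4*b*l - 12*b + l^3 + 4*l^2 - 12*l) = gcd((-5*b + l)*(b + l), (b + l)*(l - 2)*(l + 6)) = b + l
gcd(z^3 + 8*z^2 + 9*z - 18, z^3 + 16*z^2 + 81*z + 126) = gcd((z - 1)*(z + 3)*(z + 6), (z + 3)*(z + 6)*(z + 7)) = z^2 + 9*z + 18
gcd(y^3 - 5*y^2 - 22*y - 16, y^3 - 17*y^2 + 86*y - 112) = y - 8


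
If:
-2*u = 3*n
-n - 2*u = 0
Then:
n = 0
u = 0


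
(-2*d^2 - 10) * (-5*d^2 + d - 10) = 10*d^4 - 2*d^3 + 70*d^2 - 10*d + 100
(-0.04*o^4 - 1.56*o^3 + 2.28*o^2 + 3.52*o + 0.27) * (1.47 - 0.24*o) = 0.0096*o^5 + 0.3156*o^4 - 2.8404*o^3 + 2.5068*o^2 + 5.1096*o + 0.3969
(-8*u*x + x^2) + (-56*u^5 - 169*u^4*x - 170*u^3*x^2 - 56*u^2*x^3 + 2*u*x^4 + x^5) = -56*u^5 - 169*u^4*x - 170*u^3*x^2 - 56*u^2*x^3 + 2*u*x^4 - 8*u*x + x^5 + x^2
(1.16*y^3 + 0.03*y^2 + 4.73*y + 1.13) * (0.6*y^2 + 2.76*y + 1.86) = 0.696*y^5 + 3.2196*y^4 + 5.0784*y^3 + 13.7886*y^2 + 11.9166*y + 2.1018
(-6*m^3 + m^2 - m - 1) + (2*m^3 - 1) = -4*m^3 + m^2 - m - 2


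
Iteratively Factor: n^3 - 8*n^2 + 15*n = (n - 3)*(n^2 - 5*n) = (n - 5)*(n - 3)*(n)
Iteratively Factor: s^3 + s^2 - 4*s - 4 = (s + 1)*(s^2 - 4) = (s - 2)*(s + 1)*(s + 2)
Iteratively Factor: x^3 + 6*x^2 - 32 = (x - 2)*(x^2 + 8*x + 16) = (x - 2)*(x + 4)*(x + 4)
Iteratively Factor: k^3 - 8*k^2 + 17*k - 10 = (k - 2)*(k^2 - 6*k + 5) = (k - 2)*(k - 1)*(k - 5)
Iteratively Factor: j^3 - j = (j + 1)*(j^2 - j) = j*(j + 1)*(j - 1)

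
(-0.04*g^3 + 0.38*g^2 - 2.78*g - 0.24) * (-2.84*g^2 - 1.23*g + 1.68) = 0.1136*g^5 - 1.03*g^4 + 7.3606*g^3 + 4.7394*g^2 - 4.3752*g - 0.4032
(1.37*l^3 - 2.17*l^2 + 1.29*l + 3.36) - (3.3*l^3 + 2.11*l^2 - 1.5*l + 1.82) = -1.93*l^3 - 4.28*l^2 + 2.79*l + 1.54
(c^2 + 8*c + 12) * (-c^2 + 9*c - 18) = -c^4 + c^3 + 42*c^2 - 36*c - 216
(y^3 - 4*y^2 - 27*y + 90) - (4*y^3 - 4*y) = -3*y^3 - 4*y^2 - 23*y + 90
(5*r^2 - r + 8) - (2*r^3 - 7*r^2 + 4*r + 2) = -2*r^3 + 12*r^2 - 5*r + 6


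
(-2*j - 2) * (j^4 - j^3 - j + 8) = -2*j^5 + 2*j^3 + 2*j^2 - 14*j - 16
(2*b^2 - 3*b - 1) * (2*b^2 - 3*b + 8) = 4*b^4 - 12*b^3 + 23*b^2 - 21*b - 8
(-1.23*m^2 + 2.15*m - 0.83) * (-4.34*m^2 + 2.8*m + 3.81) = 5.3382*m^4 - 12.775*m^3 + 4.9359*m^2 + 5.8675*m - 3.1623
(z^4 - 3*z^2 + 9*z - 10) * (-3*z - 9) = -3*z^5 - 9*z^4 + 9*z^3 - 51*z + 90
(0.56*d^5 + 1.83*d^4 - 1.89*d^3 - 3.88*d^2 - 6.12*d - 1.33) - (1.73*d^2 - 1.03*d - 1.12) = 0.56*d^5 + 1.83*d^4 - 1.89*d^3 - 5.61*d^2 - 5.09*d - 0.21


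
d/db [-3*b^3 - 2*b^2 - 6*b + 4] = -9*b^2 - 4*b - 6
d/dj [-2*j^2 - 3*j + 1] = -4*j - 3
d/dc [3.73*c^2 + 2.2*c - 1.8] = 7.46*c + 2.2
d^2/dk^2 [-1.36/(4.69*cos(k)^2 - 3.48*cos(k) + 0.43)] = (119.658784*(1 - cos(k)^2)^2 - 66.590496*cos(k)^3 + 65.328688*cos(k)^2 + 135.216096*cos(k) - 147.113648)/(4.69*cos(k)^2 - 3.48*cos(k) + 0.43)^3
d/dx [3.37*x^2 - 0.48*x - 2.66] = 6.74*x - 0.48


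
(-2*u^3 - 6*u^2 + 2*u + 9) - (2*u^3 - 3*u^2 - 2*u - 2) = -4*u^3 - 3*u^2 + 4*u + 11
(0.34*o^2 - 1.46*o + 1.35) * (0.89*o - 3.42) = 0.3026*o^3 - 2.4622*o^2 + 6.1947*o - 4.617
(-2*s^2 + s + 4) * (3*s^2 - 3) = -6*s^4 + 3*s^3 + 18*s^2 - 3*s - 12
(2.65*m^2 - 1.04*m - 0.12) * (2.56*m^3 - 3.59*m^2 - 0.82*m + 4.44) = 6.784*m^5 - 12.1759*m^4 + 1.2534*m^3 + 13.0496*m^2 - 4.5192*m - 0.5328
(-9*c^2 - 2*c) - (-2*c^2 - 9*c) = -7*c^2 + 7*c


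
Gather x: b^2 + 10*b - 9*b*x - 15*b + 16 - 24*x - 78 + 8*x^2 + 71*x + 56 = b^2 - 5*b + 8*x^2 + x*(47 - 9*b) - 6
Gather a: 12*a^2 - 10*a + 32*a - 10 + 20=12*a^2 + 22*a + 10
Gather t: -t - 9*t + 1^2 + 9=10 - 10*t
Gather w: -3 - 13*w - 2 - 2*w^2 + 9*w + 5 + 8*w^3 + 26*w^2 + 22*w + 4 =8*w^3 + 24*w^2 + 18*w + 4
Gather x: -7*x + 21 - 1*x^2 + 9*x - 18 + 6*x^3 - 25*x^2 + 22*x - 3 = 6*x^3 - 26*x^2 + 24*x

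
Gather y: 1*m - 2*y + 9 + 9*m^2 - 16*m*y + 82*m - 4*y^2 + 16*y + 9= 9*m^2 + 83*m - 4*y^2 + y*(14 - 16*m) + 18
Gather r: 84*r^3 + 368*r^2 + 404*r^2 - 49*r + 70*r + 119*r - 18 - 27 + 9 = 84*r^3 + 772*r^2 + 140*r - 36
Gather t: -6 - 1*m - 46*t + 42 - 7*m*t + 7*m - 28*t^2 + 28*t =6*m - 28*t^2 + t*(-7*m - 18) + 36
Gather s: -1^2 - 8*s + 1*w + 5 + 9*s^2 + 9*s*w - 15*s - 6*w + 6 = 9*s^2 + s*(9*w - 23) - 5*w + 10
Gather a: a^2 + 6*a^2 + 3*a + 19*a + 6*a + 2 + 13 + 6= 7*a^2 + 28*a + 21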